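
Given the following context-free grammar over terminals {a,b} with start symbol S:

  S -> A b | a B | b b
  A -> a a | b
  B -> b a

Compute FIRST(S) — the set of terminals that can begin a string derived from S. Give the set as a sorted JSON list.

FIRST sets, iterate to fixpoint:
iter 1:
  A via A→a a: +{a}
  A via A→b: +{b}
  B via B→b a: +{b}
  S via S→A b: +{a,b}
  FIRST(S)={a,b}  FIRST(A)={a,b}  FIRST(B)={b}
iter 2: (stable)
  FIRST(S)={a,b}  FIRST(A)={a,b}  FIRST(B)={b}

FIRST(S) = ["a", "b"]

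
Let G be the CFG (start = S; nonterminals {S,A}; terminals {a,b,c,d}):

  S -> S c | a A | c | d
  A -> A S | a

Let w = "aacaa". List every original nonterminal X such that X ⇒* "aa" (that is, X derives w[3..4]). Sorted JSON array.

Convert to CNF:
  S -> S T0 | T1 A | c | d
  A -> A S | a
  T0 -> c
  T1 -> a

CYK table (by increasing span) (cells [i..j] with 3 ≤ i ≤ j ≤ 4 only):
  cell(3,3) a: {A,T1}  orig:{A}
  cell(4,4) a: {A,T1}  orig:{A}
  cell(3,4) aa: {S}

Original NTs in T[3,4] deriving "aa": ["S"]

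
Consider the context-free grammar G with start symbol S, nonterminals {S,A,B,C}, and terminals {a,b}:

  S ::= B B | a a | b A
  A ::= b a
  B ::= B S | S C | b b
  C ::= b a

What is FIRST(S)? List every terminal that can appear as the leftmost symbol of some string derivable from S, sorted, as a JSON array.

FIRST iteration:
[1]
  A via A→b a: +{b}
  B via B→b b: +{b}
  C via C→b a: +{b}
  S via S→B B: +{b}
  S via S→a a: +{a}
  FIRST[S]={a,b}  FIRST[A]={b}  FIRST[B]={b}  FIRST[C]={b}
[2]
  B via B→S C: +{a}
  FIRST[S]={a,b}  FIRST[A]={b}  FIRST[B]={a,b}  FIRST[C]={b}
[3] (stable)
  FIRST[S]={a,b}  FIRST[A]={b}  FIRST[B]={a,b}  FIRST[C]={b}

FIRST(S) = ["a", "b"]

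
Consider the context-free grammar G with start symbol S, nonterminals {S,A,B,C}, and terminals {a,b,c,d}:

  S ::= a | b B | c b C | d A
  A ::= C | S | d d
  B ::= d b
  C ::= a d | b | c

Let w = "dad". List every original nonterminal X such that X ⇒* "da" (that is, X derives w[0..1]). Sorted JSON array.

CNF form of G:
  S -> T1 A | T2 B | T3 X5 | a
  A -> T0 T1 | T1 A | T1 T1 | T2 B | T3 X4 | a | b | c
  B -> T1 T2
  C -> T0 T1 | b | c
  T0 -> a
  T1 -> d
  T2 -> b
  T3 -> c
  X4 -> T2 C
  X5 -> T2 C

Fill CYK table bottom-up (cells [i..j] with 0 ≤ i ≤ j ≤ 1 only):
  [0..0]={T1}  "d"  orig:{}
  [1..1]={A,S,T0}  "a"  orig:{A,S}
  [0..1]={A,S}  "da"

Original NTs in T[0,1] deriving "da": ["A", "S"]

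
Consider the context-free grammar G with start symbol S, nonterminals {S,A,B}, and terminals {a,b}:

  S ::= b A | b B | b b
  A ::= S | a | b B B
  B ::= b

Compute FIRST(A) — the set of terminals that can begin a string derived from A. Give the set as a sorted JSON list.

FIRST sets, iterate to fixpoint:
pass 1:
  A via A→a: +{a}
  A via A→b B B: +{b}
  B via B→b: +{b}
  S via S→b A: +{b}
  FIRST(S)={b}  FIRST(A)={a,b}  FIRST(B)={b}
pass 2: done
  FIRST(S)={b}  FIRST(A)={a,b}  FIRST(B)={b}

FIRST(A) = ["a", "b"]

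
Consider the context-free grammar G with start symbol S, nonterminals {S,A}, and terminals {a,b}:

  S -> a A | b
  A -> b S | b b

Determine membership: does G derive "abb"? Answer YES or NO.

CNF form of G:
  S -> T1 A | b
  A -> T0 S | T0 T0
  T0 -> b
  T1 -> a

CYK fill:
  cell(0,0) a: {T1}  orig:{}
  cell(1,1) b: {S,T0}  orig:{S}
  cell(2,2) b: {S,T0}  orig:{S}
  cell(0,1) ab: ∅
  cell(1,2) bb: {A}
  cell(0,2) abb: {S}

S ∈ T[0,2] ⇒ YES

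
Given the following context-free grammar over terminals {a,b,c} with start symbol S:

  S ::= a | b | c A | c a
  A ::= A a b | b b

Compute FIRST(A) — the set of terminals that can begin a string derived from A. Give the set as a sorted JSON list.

FIRST sets, iterate to fixpoint:
[1]
  A via A→b b: +{b}
  S via S→a: +{a}
  S via S→b: +{b}
  S via S→c A: +{c}
  FIRST[S]={a,b,c}  FIRST[A]={b}
[2] (no change)
  FIRST[S]={a,b,c}  FIRST[A]={b}

FIRST(A) = ["b"]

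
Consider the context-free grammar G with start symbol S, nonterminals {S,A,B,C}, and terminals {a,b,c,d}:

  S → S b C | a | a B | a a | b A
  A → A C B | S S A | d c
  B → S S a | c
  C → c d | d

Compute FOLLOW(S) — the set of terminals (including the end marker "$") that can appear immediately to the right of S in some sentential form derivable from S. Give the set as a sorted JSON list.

FIRST sets, iterate to fixpoint:
iter 1:
  A via A→d c: +{d}
  B via B→c: +{c}
  C via C→c d: +{c}
  C via C→d: +{d}
  S via S→a: +{a}
  S via S→b A: +{b}
  FIRST(S)={a,b}  FIRST(A)={d}  FIRST(B)={c}  FIRST(C)={c,d}
iter 2:
  A via A→S S A: +{a,b}
  B via B→S S a: +{a,b}
  FIRST(S)={a,b}  FIRST(A)={a,b,d}  FIRST(B)={a,b,c}  FIRST(C)={c,d}
iter 3: (stable)
  FIRST(S)={a,b}  FIRST(A)={a,b,d}  FIRST(B)={a,b,c}  FIRST(C)={c,d}

Compute FOLLOW by fixpoint:
initialize: $ ∈ FOLLOW(S)
pass 1:
  A→A C B: FOLLOW(A) ⊇ FIRST(C) = {c,d}; new: +{c,d}
  A→A C B: FOLLOW(C) ⊇ FIRST(B) = {a,b,c}; new: +{a,b,c}
  A→A C B: FOLLOW(B) ⊇ FOLLOW(A) ⊇ {c,d}; new: +{c,d}
  A→S S A: FOLLOW(S) ⊇ FIRST(S) = {a,b}; new: +{a,b}
  A→S S A: FOLLOW(S) ⊇ FIRST(A) = {a,b,d}; new: +{d}
  S→S b C: FOLLOW(C) ⊇ FOLLOW(S) ⊇ {$,a,b,d}; new: +{$,d}
  S→a B: FOLLOW(B) ⊇ FOLLOW(S) ⊇ {$,a,b,d}; new: +{$,a,b}
  S→b A: FOLLOW(A) ⊇ FOLLOW(S) ⊇ {$,a,b,d}; new: +{$,a,b}
  FOLLOW(S)={$,a,b,d}  FOLLOW(A)={$,a,b,c,d}  FOLLOW(B)={$,a,b,c,d}  FOLLOW(C)={$,a,b,c,d}
pass 2: — fixpoint
  FOLLOW(S)={$,a,b,d}  FOLLOW(A)={$,a,b,c,d}  FOLLOW(B)={$,a,b,c,d}  FOLLOW(C)={$,a,b,c,d}

FOLLOW(S) = ["$", "a", "b", "d"]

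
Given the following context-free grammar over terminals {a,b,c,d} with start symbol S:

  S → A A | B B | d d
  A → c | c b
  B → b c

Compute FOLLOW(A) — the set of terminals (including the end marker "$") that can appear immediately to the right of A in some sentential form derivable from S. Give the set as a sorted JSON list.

Compute FIRST by fixpoint:
round 1:
  A via A→c: +{c}
  B via B→b c: +{b}
  S via S→A A: +{c}
  S via S→B B: +{b}
  S via S→d d: +{d}
  S: {b,c,d}  A: {c}  B: {b}
round 2: — fixpoint
  S: {b,c,d}  A: {c}  B: {b}

FOLLOW iteration:
FOLLOW(S) := {$}
round 1:
  S→A A: FOLLOW(A) ⊇ FIRST(A) = {c}; new: +{c}
  S→A A: FOLLOW(A) ⊇ FOLLOW(S) ⊇ {$}; new: +{$}
  S→B B: FOLLOW(B) ⊇ FIRST(B) = {b}; new: +{b}
  S→B B: FOLLOW(B) ⊇ FOLLOW(S) ⊇ {$}; new: +{$}
  FOLLOW[S]={$}  FOLLOW[A]={$,c}  FOLLOW[B]={$,b}
round 2: — fixpoint
  FOLLOW[S]={$}  FOLLOW[A]={$,c}  FOLLOW[B]={$,b}

FOLLOW(A) = ["$", "c"]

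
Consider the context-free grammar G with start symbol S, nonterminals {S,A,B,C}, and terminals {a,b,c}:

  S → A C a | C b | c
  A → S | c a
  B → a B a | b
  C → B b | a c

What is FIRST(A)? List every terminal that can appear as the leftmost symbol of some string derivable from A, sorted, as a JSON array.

Compute FIRST by fixpoint:
iter 1:
  A via A→c a: +{c}
  B via B→a B a: +{a}
  B via B→b: +{b}
  C via C→B b: +{a,b}
  S via S→A C a: +{c}
  S via S→C b: +{a,b}
  FIRST(S)={a,b,c}  FIRST(A)={c}  FIRST(B)={a,b}  FIRST(C)={a,b}
iter 2:
  A via A→S: +{a,b}
  FIRST(S)={a,b,c}  FIRST(A)={a,b,c}  FIRST(B)={a,b}  FIRST(C)={a,b}
iter 3: (stable)
  FIRST(S)={a,b,c}  FIRST(A)={a,b,c}  FIRST(B)={a,b}  FIRST(C)={a,b}

FIRST(A) = ["a", "b", "c"]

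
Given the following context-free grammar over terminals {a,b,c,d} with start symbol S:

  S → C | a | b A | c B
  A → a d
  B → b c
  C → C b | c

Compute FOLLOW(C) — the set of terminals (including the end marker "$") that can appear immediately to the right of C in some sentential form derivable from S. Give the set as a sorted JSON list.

FIRST sets, iterate to fixpoint:
iter 1:
  A via A→a d: +{a}
  B via B→b c: +{b}
  C via C→c: +{c}
  S via S→C: +{c}
  S via S→a: +{a}
  S via S→b A: +{b}
  FIRST[S]={a,b,c}  FIRST[A]={a}  FIRST[B]={b}  FIRST[C]={c}
iter 2: — fixpoint
  FIRST[S]={a,b,c}  FIRST[A]={a}  FIRST[B]={b}  FIRST[C]={c}

FOLLOW iteration:
initialize: $ ∈ FOLLOW(S)
round 1:
  C→C b: FOLLOW(C) ⊇ FIRST(b) = {b}; new: +{b}
  S→C: FOLLOW(C) ⊇ FOLLOW(S) ⊇ {$}; new: +{$}
  S→b A: FOLLOW(A) ⊇ FOLLOW(S) ⊇ {$}; new: +{$}
  S→c B: FOLLOW(B) ⊇ FOLLOW(S) ⊇ {$}; new: +{$}
  FOLLOW(S)={$}  FOLLOW(A)={$}  FOLLOW(B)={$}  FOLLOW(C)={$,b}
round 2: — fixpoint
  FOLLOW(S)={$}  FOLLOW(A)={$}  FOLLOW(B)={$}  FOLLOW(C)={$,b}

FOLLOW(C) = ["$", "b"]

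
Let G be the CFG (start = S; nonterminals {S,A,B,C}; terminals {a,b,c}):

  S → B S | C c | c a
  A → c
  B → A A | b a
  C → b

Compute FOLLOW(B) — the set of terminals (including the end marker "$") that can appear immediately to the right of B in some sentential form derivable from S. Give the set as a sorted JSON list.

FIRST sets, iterate to fixpoint:
pass 1:
  A via A→c: +{c}
  B via B→A A: +{c}
  B via B→b a: +{b}
  C via C→b: +{b}
  S via S→B S: +{b,c}
  FIRST[S]={b,c}  FIRST[A]={c}  FIRST[B]={b,c}  FIRST[C]={b}
pass 2: (no change)
  FIRST[S]={b,c}  FIRST[A]={c}  FIRST[B]={b,c}  FIRST[C]={b}

Compute FOLLOW by fixpoint:
seed FOLLOW(S) with $
round 1:
  B→A A: FOLLOW(A) ⊇ FIRST(A) = {c}; new: +{c}
  S→B S: FOLLOW(B) ⊇ FIRST(S) = {b,c}; new: +{b,c}
  S→C c: FOLLOW(C) ⊇ FIRST(c) = {c}; new: +{c}
  FOLLOW(S)={$}  FOLLOW(A)={c}  FOLLOW(B)={b,c}  FOLLOW(C)={c}
round 2:
  B→A A: FOLLOW(A) ⊇ FOLLOW(B) ⊇ {b,c}; new: +{b}
  FOLLOW(S)={$}  FOLLOW(A)={b,c}  FOLLOW(B)={b,c}  FOLLOW(C)={c}
round 3: done
  FOLLOW(S)={$}  FOLLOW(A)={b,c}  FOLLOW(B)={b,c}  FOLLOW(C)={c}

FOLLOW(B) = ["b", "c"]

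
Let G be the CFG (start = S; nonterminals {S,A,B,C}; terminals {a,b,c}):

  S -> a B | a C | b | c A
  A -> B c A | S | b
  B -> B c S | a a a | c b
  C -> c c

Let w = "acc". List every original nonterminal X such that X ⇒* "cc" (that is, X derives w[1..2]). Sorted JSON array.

CNF form of G:
  S -> T0 A | T1 B | T1 C | b
  A -> B X3 | T0 A | T1 B | T1 C | b
  B -> B X4 | T0 T2 | T1 X5
  C -> T0 T0
  T0 -> c
  T1 -> a
  T2 -> b
  X3 -> T0 A
  X4 -> T0 S
  X5 -> T1 T1

CYK fill, restricted to cells inside w[1..2]:
  T[1,1] 'c' = {T0}  orig:{}
  T[2,2] 'c' = {T0}  orig:{}
  T[1,2] 'cc' = {C}

Original NTs in T[1,2] deriving "cc": ["C"]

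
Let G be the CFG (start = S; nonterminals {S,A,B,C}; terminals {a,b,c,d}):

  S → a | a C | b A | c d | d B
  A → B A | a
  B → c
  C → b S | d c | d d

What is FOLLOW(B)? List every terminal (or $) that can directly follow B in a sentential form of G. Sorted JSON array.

FIRST iteration:
iter 1:
  A via A→a: +{a}
  B via B→c: +{c}
  C via C→b S: +{b}
  C via C→d c: +{d}
  S via S→a: +{a}
  S via S→b A: +{b}
  S via S→c d: +{c}
  S via S→d B: +{d}
  FIRST[S]={a,b,c,d}  FIRST[A]={a}  FIRST[B]={c}  FIRST[C]={b,d}
iter 2:
  A via A→B A: +{c}
  FIRST[S]={a,b,c,d}  FIRST[A]={a,c}  FIRST[B]={c}  FIRST[C]={b,d}
iter 3: (no change)
  FIRST[S]={a,b,c,d}  FIRST[A]={a,c}  FIRST[B]={c}  FIRST[C]={b,d}

FOLLOW sets:
seed FOLLOW(S) with $
iter 1:
  A→B A: FOLLOW(B) ⊇ FIRST(A) = {a,c}; new: +{a,c}
  S→a C: FOLLOW(C) ⊇ FOLLOW(S) ⊇ {$}; new: +{$}
  S→b A: FOLLOW(A) ⊇ FOLLOW(S) ⊇ {$}; new: +{$}
  S→d B: FOLLOW(B) ⊇ FOLLOW(S) ⊇ {$}; new: +{$}
  FOLLOW[S]={$}  FOLLOW[A]={$}  FOLLOW[B]={$,a,c}  FOLLOW[C]={$}
iter 2: done
  FOLLOW[S]={$}  FOLLOW[A]={$}  FOLLOW[B]={$,a,c}  FOLLOW[C]={$}

FOLLOW(B) = ["$", "a", "c"]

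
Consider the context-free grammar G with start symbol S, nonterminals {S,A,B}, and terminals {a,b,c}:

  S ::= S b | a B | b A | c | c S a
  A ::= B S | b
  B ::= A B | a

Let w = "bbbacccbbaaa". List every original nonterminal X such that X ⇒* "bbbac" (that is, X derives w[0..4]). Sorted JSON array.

CNF form of G:
  S -> S T0 | T0 A | T1 B | T2 X3 | c
  A -> B S | b
  B -> A B | a
  T0 -> b
  T1 -> a
  T2 -> c
  X3 -> S T1

CYK table (by increasing span) (cells [i..j] with 0 ≤ i ≤ j ≤ 4 only):
  [0..0]={A,T0}  "b"  orig:{A}
  [1..1]={A,T0}  "b"  orig:{A}
  [2..2]={A,T0}  "b"  orig:{A}
  [3..3]={B,T1}  "a"  orig:{B}
  [4..4]={S,T2}  "c"  orig:{S}
  [0..1]={S}  "bb"
  [1..2]={S}  "bb"
  [2..3]={B}  "ba"
  [3..4]={A}  "ac"
  [0..2]={S}  "bbb"
  [1..3]={B,X3}  "bba"  orig:{B}
  [2..4]={A,S}  "bac"
  [0..3]={B,X3}  "bbba"  orig:{B}
  [1..4]={A,S}  "bbac"
  [0..4]={A,S}  "bbbac"

Original NTs in T[0,4] deriving "bbbac": ["A", "S"]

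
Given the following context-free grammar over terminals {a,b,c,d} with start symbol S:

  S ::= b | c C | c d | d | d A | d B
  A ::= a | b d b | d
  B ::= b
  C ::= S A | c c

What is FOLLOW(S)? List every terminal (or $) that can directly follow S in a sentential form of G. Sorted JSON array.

FIRST sets, iterate to fixpoint:
pass 1:
  A via A→a: +{a}
  A via A→b d b: +{b}
  A via A→d: +{d}
  B via B→b: +{b}
  C via C→c c: +{c}
  S via S→b: +{b}
  S via S→c C: +{c}
  S via S→d: +{d}
  S: {b,c,d}  A: {a,b,d}  B: {b}  C: {c}
pass 2:
  C via C→S A: +{b,d}
  S: {b,c,d}  A: {a,b,d}  B: {b}  C: {b,c,d}
pass 3: (no change)
  S: {b,c,d}  A: {a,b,d}  B: {b}  C: {b,c,d}

FOLLOW sets:
FOLLOW(S) := {$}
iter 1:
  C→S A: FOLLOW(S) ⊇ FIRST(A) = {a,b,d}; new: +{a,b,d}
  S→c C: FOLLOW(C) ⊇ FOLLOW(S) ⊇ {$,a,b,d}; new: +{$,a,b,d}
  S→d A: FOLLOW(A) ⊇ FOLLOW(S) ⊇ {$,a,b,d}; new: +{$,a,b,d}
  S→d B: FOLLOW(B) ⊇ FOLLOW(S) ⊇ {$,a,b,d}; new: +{$,a,b,d}
  FOLLOW[S]={$,a,b,d}  FOLLOW[A]={$,a,b,d}  FOLLOW[B]={$,a,b,d}  FOLLOW[C]={$,a,b,d}
iter 2: — fixpoint
  FOLLOW[S]={$,a,b,d}  FOLLOW[A]={$,a,b,d}  FOLLOW[B]={$,a,b,d}  FOLLOW[C]={$,a,b,d}

FOLLOW(S) = ["$", "a", "b", "d"]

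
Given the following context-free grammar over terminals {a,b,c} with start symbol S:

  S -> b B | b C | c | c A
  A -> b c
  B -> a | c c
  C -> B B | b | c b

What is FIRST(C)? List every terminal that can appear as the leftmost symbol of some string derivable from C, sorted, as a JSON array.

Compute FIRST by fixpoint:
pass 1:
  A via A→b c: +{b}
  B via B→a: +{a}
  B via B→c c: +{c}
  C via C→B B: +{a,c}
  C via C→b: +{b}
  S via S→b B: +{b}
  S via S→c: +{c}
  FIRST[S]={b,c}  FIRST[A]={b}  FIRST[B]={a,c}  FIRST[C]={a,b,c}
pass 2: — fixpoint
  FIRST[S]={b,c}  FIRST[A]={b}  FIRST[B]={a,c}  FIRST[C]={a,b,c}

FIRST(C) = ["a", "b", "c"]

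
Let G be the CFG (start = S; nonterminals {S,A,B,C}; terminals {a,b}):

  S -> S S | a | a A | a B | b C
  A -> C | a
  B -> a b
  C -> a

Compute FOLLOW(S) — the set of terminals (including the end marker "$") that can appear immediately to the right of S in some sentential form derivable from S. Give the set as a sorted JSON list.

Compute FIRST by fixpoint:
iter 1:
  A via A→a: +{a}
  B via B→a b: +{a}
  C via C→a: +{a}
  S via S→a: +{a}
  S via S→b C: +{b}
  S: {a,b}  A: {a}  B: {a}  C: {a}
iter 2: (no change)
  S: {a,b}  A: {a}  B: {a}  C: {a}

FOLLOW sets:
seed FOLLOW(S) with $
[1]
  S→S S: FOLLOW(S) ⊇ FIRST(S) = {a,b}; new: +{a,b}
  S→a A: FOLLOW(A) ⊇ FOLLOW(S) ⊇ {$,a,b}; new: +{$,a,b}
  S→a B: FOLLOW(B) ⊇ FOLLOW(S) ⊇ {$,a,b}; new: +{$,a,b}
  S→b C: FOLLOW(C) ⊇ FOLLOW(S) ⊇ {$,a,b}; new: +{$,a,b}
  FOLLOW[S]={$,a,b}  FOLLOW[A]={$,a,b}  FOLLOW[B]={$,a,b}  FOLLOW[C]={$,a,b}
[2] — fixpoint
  FOLLOW[S]={$,a,b}  FOLLOW[A]={$,a,b}  FOLLOW[B]={$,a,b}  FOLLOW[C]={$,a,b}

FOLLOW(S) = ["$", "a", "b"]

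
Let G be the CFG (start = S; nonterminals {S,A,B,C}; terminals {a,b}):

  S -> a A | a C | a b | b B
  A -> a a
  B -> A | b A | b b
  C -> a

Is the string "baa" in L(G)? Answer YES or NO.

Convert to CNF:
  S -> T0 A | T0 C | T0 T1 | T1 B
  A -> T0 T0
  B -> T0 T0 | T1 A | T1 T1
  C -> a
  T0 -> a
  T1 -> b

CYK fill:
  T[0,0] 'b' = {T1}  orig:{}
  T[1,1] 'a' = {C,T0}  orig:{C}
  T[2,2] 'a' = {C,T0}  orig:{C}
  T[0,1] 'ba' = ∅
  T[1,2] 'aa' = {A,B,S}
  T[0,2] 'baa' = {B,S}

S ∈ T[0,2] ⇒ YES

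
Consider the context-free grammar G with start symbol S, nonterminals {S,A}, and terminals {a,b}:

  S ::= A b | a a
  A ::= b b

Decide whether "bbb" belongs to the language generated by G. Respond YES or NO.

Convert to CNF:
  S -> A T0 | T1 T1
  A -> T0 T0
  T0 -> b
  T1 -> a

CYK fill:
  cell(0,0) b: {T0}  orig:{}
  cell(1,1) b: {T0}  orig:{}
  cell(2,2) b: {T0}  orig:{}
  cell(0,1) bb: {A}
  cell(1,2) bb: {A}
  cell(0,2) bbb: {S}

S ∈ T[0,2] ⇒ YES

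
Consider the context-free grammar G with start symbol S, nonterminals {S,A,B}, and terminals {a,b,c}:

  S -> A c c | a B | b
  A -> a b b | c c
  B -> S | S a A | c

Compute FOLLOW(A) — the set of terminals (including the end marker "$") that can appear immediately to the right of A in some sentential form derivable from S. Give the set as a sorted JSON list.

FIRST sets, iterate to fixpoint:
pass 1:
  A via A→a b b: +{a}
  A via A→c c: +{c}
  B via B→c: +{c}
  S via S→A c c: +{a,c}
  S via S→b: +{b}
  S: {a,b,c}  A: {a,c}  B: {c}
pass 2:
  B via B→S: +{a,b}
  S: {a,b,c}  A: {a,c}  B: {a,b,c}
pass 3: (no change)
  S: {a,b,c}  A: {a,c}  B: {a,b,c}

FOLLOW iteration:
seed FOLLOW(S) with $
round 1:
  B→S a A: FOLLOW(S) ⊇ FIRST(a) = {a}; new: +{a}
  S→A c c: FOLLOW(A) ⊇ FIRST(c) = {c}; new: +{c}
  S→a B: FOLLOW(B) ⊇ FOLLOW(S) ⊇ {$,a}; new: +{$,a}
  S: {$,a}  A: {c}  B: {$,a}
round 2:
  B→S a A: FOLLOW(A) ⊇ FOLLOW(B) ⊇ {$,a}; new: +{$,a}
  S: {$,a}  A: {$,a,c}  B: {$,a}
round 3: (stable)
  S: {$,a}  A: {$,a,c}  B: {$,a}

FOLLOW(A) = ["$", "a", "c"]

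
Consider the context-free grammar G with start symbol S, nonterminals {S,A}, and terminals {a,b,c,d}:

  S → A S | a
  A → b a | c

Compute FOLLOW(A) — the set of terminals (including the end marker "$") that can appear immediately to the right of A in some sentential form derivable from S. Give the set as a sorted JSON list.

FIRST iteration:
round 1:
  A via A→b a: +{b}
  A via A→c: +{c}
  S via S→A S: +{b,c}
  S via S→a: +{a}
  FIRST[S]={a,b,c}  FIRST[A]={b,c}
round 2: (no change)
  FIRST[S]={a,b,c}  FIRST[A]={b,c}

FOLLOW iteration:
seed FOLLOW(S) with $
round 1:
  S→A S: FOLLOW(A) ⊇ FIRST(S) = {a,b,c}; new: +{a,b,c}
  FOLLOW(S)={$}  FOLLOW(A)={a,b,c}
round 2: (no change)
  FOLLOW(S)={$}  FOLLOW(A)={a,b,c}

FOLLOW(A) = ["a", "b", "c"]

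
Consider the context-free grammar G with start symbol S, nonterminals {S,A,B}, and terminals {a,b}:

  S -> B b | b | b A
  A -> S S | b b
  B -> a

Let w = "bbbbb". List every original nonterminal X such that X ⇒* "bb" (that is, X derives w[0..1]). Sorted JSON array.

Convert to CNF:
  S -> B T0 | T0 A | b
  A -> S S | T0 T0
  B -> a
  T0 -> b

CYK table (by increasing span) (cells [i..j] with 0 ≤ i ≤ j ≤ 1 only):
  cell(0,0) b: {S,T0}  orig:{S}
  cell(1,1) b: {S,T0}  orig:{S}
  cell(0,1) bb: {A}

Original NTs in T[0,1] deriving "bb": ["A"]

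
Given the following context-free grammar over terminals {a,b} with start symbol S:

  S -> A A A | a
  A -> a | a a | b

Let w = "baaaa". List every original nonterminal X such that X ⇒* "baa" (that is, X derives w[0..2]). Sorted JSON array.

CNF form of G:
  S -> A X1 | a
  A -> T0 T0 | a | b
  T0 -> a
  X1 -> A A

Fill CYK table bottom-up, restricted to cells inside w[0..2]:
  [0..0]={A}  "b"
  [1..1]={A,S,T0}  "a"  orig:{A,S}
  [2..2]={A,S,T0}  "a"  orig:{A,S}
  [0..1]={X1}  "ba"  orig:{}
  [1..2]={A,X1}  "aa"  orig:{A}
  [0..2]={S,X1}  "baa"  orig:{S}

Original NTs in T[0,2] deriving "baa": ["S"]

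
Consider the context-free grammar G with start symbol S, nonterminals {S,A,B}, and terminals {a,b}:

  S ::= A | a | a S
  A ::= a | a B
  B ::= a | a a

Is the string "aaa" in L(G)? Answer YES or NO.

Convert to CNF:
  S -> T0 B | T0 S | a
  A -> T0 B | a
  B -> T0 T0 | a
  T0 -> a

CYK table (by increasing span):
  T[0,0] 'a' = {A,B,S,T0}  orig:{A,B,S}
  T[1,1] 'a' = {A,B,S,T0}  orig:{A,B,S}
  T[2,2] 'a' = {A,B,S,T0}  orig:{A,B,S}
  T[0,1] 'aa' = {A,B,S}
  T[1,2] 'aa' = {A,B,S}
  T[0,2] 'aaa' = {A,S}

S ∈ T[0,2] ⇒ YES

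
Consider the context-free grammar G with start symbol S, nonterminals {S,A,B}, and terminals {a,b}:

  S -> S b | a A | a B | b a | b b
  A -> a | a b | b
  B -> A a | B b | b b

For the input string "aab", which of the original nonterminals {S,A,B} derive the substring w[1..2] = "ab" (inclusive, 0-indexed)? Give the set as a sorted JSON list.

CNF form of G:
  S -> S T1 | T0 A | T0 B | T1 T0 | T1 T1
  A -> T0 T1 | a | b
  B -> A T0 | B T1 | T1 T1
  T0 -> a
  T1 -> b

CYK fill — only the sub-triangle for w[1..2]:
  T[1,1] 'a' = {A,T0}  orig:{A}
  T[2,2] 'b' = {A,T1}  orig:{A}
  T[1,2] 'ab' = {A,S}

Original NTs in T[1,2] deriving "ab": ["A", "S"]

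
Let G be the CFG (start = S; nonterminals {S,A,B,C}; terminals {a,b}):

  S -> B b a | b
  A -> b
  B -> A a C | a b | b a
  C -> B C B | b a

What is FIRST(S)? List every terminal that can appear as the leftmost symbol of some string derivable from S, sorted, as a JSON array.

FIRST iteration:
pass 1:
  A via A→b: +{b}
  B via B→A a C: +{b}
  B via B→a b: +{a}
  C via C→B C B: +{a,b}
  S via S→B b a: +{a,b}
  S: {a,b}  A: {b}  B: {a,b}  C: {a,b}
pass 2: — fixpoint
  S: {a,b}  A: {b}  B: {a,b}  C: {a,b}

FIRST(S) = ["a", "b"]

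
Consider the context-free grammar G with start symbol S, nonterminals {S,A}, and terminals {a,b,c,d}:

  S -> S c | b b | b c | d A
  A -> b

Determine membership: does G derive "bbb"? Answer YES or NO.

CNF form of G:
  S -> S T0 | T1 T0 | T1 T1 | T2 A
  A -> b
  T0 -> c
  T1 -> b
  T2 -> d

CYK fill:
  cell(0,0) b: {A,T1}  orig:{A}
  cell(1,1) b: {A,T1}  orig:{A}
  cell(2,2) b: {A,T1}  orig:{A}
  cell(0,1) bb: {S}
  cell(1,2) bb: {S}
  cell(0,2) bbb: ∅

S ∉ T[0,2] ⇒ NO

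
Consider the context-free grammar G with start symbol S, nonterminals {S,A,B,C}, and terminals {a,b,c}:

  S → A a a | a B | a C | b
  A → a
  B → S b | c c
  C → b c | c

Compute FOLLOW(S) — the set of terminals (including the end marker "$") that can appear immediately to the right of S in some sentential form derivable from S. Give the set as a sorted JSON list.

FIRST sets, iterate to fixpoint:
[1]
  A via A→a: +{a}
  B via B→c c: +{c}
  C via C→b c: +{b}
  C via C→c: +{c}
  S via S→A a a: +{a}
  S via S→b: +{b}
  FIRST[S]={a,b}  FIRST[A]={a}  FIRST[B]={c}  FIRST[C]={b,c}
[2]
  B via B→S b: +{a,b}
  FIRST[S]={a,b}  FIRST[A]={a}  FIRST[B]={a,b,c}  FIRST[C]={b,c}
[3] (no change)
  FIRST[S]={a,b}  FIRST[A]={a}  FIRST[B]={a,b,c}  FIRST[C]={b,c}

FOLLOW iteration:
seed FOLLOW(S) with $
pass 1:
  B→S b: FOLLOW(S) ⊇ FIRST(b) = {b}; new: +{b}
  S→A a a: FOLLOW(A) ⊇ FIRST(a) = {a}; new: +{a}
  S→a B: FOLLOW(B) ⊇ FOLLOW(S) ⊇ {$,b}; new: +{$,b}
  S→a C: FOLLOW(C) ⊇ FOLLOW(S) ⊇ {$,b}; new: +{$,b}
  FOLLOW[S]={$,b}  FOLLOW[A]={a}  FOLLOW[B]={$,b}  FOLLOW[C]={$,b}
pass 2: — fixpoint
  FOLLOW[S]={$,b}  FOLLOW[A]={a}  FOLLOW[B]={$,b}  FOLLOW[C]={$,b}

FOLLOW(S) = ["$", "b"]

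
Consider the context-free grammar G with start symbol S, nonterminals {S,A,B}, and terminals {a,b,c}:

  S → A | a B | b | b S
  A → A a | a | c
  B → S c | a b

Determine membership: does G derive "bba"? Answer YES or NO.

Convert to CNF:
  S -> A T0 | T0 B | T2 S | a | b | c
  A -> A T0 | a | c
  B -> S T1 | T0 T2
  T0 -> a
  T1 -> c
  T2 -> b

CYK table (by increasing span):
  [0..0]={S,T2}  "b"  orig:{S}
  [1..1]={S,T2}  "b"  orig:{S}
  [2..2]={A,S,T0}  "a"  orig:{A,S}
  [0..1]={S}  "bb"
  [1..2]={S}  "ba"
  [0..2]={S}  "bba"

S ∈ T[0,2] ⇒ YES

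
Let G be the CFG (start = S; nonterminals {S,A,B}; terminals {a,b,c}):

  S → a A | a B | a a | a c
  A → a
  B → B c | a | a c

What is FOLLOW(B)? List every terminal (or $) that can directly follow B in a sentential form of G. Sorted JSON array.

Compute FIRST by fixpoint:
pass 1:
  A via A→a: +{a}
  B via B→a: +{a}
  S via S→a A: +{a}
  FIRST(S)={a}  FIRST(A)={a}  FIRST(B)={a}
pass 2: done
  FIRST(S)={a}  FIRST(A)={a}  FIRST(B)={a}

Compute FOLLOW by fixpoint:
FOLLOW(S) := {$}
iter 1:
  B→B c: FOLLOW(B) ⊇ FIRST(c) = {c}; new: +{c}
  S→a A: FOLLOW(A) ⊇ FOLLOW(S) ⊇ {$}; new: +{$}
  S→a B: FOLLOW(B) ⊇ FOLLOW(S) ⊇ {$}; new: +{$}
  S: {$}  A: {$}  B: {$,c}
iter 2: (no change)
  S: {$}  A: {$}  B: {$,c}

FOLLOW(B) = ["$", "c"]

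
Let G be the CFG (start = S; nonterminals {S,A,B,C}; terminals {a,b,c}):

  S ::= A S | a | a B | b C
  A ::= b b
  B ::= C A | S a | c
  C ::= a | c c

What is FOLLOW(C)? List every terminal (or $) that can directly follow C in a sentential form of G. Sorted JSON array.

Compute FIRST by fixpoint:
pass 1:
  A via A→b b: +{b}
  B via B→c: +{c}
  C via C→a: +{a}
  C via C→c c: +{c}
  S via S→A S: +{b}
  S via S→a: +{a}
  FIRST[S]={a,b}  FIRST[A]={b}  FIRST[B]={c}  FIRST[C]={a,c}
pass 2:
  B via B→C A: +{a}
  B via B→S a: +{b}
  FIRST[S]={a,b}  FIRST[A]={b}  FIRST[B]={a,b,c}  FIRST[C]={a,c}
pass 3: done
  FIRST[S]={a,b}  FIRST[A]={b}  FIRST[B]={a,b,c}  FIRST[C]={a,c}

FOLLOW iteration:
initialize: $ ∈ FOLLOW(S)
pass 1:
  B→C A: FOLLOW(C) ⊇ FIRST(A) = {b}; new: +{b}
  B→S a: FOLLOW(S) ⊇ FIRST(a) = {a}; new: +{a}
  S→A S: FOLLOW(A) ⊇ FIRST(S) = {a,b}; new: +{a,b}
  S→a B: FOLLOW(B) ⊇ FOLLOW(S) ⊇ {$,a}; new: +{$,a}
  S→b C: FOLLOW(C) ⊇ FOLLOW(S) ⊇ {$,a}; new: +{$,a}
  S: {$,a}  A: {a,b}  B: {$,a}  C: {$,a,b}
pass 2:
  B→C A: FOLLOW(A) ⊇ FOLLOW(B) ⊇ {$,a}; new: +{$}
  S: {$,a}  A: {$,a,b}  B: {$,a}  C: {$,a,b}
pass 3: (no change)
  S: {$,a}  A: {$,a,b}  B: {$,a}  C: {$,a,b}

FOLLOW(C) = ["$", "a", "b"]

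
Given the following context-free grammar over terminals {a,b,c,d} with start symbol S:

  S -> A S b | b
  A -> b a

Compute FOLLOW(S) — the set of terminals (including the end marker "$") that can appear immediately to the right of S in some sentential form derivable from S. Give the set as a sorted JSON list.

FIRST sets, iterate to fixpoint:
[1]
  A via A→b a: +{b}
  S via S→A S b: +{b}
  FIRST[S]={b}  FIRST[A]={b}
[2] — fixpoint
  FIRST[S]={b}  FIRST[A]={b}

FOLLOW iteration:
initialize: $ ∈ FOLLOW(S)
iter 1:
  S→A S b: FOLLOW(A) ⊇ FIRST(S) = {b}; new: +{b}
  S→A S b: FOLLOW(S) ⊇ FIRST(b) = {b}; new: +{b}
  FOLLOW[S]={$,b}  FOLLOW[A]={b}
iter 2: (stable)
  FOLLOW[S]={$,b}  FOLLOW[A]={b}

FOLLOW(S) = ["$", "b"]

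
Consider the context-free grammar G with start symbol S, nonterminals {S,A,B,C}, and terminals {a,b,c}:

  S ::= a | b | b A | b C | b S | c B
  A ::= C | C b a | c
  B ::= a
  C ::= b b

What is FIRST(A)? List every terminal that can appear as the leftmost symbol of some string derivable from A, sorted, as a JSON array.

FIRST sets, iterate to fixpoint:
pass 1:
  A via A→c: +{c}
  B via B→a: +{a}
  C via C→b b: +{b}
  S via S→a: +{a}
  S via S→b: +{b}
  S via S→c B: +{c}
  FIRST(S)={a,b,c}  FIRST(A)={c}  FIRST(B)={a}  FIRST(C)={b}
pass 2:
  A via A→C: +{b}
  FIRST(S)={a,b,c}  FIRST(A)={b,c}  FIRST(B)={a}  FIRST(C)={b}
pass 3: (no change)
  FIRST(S)={a,b,c}  FIRST(A)={b,c}  FIRST(B)={a}  FIRST(C)={b}

FIRST(A) = ["b", "c"]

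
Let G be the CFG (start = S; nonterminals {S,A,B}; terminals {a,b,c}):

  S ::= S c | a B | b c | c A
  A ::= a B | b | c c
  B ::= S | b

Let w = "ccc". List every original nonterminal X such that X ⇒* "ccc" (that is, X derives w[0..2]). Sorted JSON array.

Convert to CNF:
  S -> S T1 | T0 B | T1 A | T2 T1
  A -> T0 B | T1 T1 | b
  B -> S T1 | T0 B | T1 A | T2 T1 | b
  T0 -> a
  T1 -> c
  T2 -> b

CYK table (by increasing span), restricted to cells inside w[0..2]:
  T[0,0] 'c' = {T1}  orig:{}
  T[1,1] 'c' = {T1}  orig:{}
  T[2,2] 'c' = {T1}  orig:{}
  T[0,1] 'cc' = {A}
  T[1,2] 'cc' = {A}
  T[0,2] 'ccc' = {B,S}

Original NTs in T[0,2] deriving "ccc": ["B", "S"]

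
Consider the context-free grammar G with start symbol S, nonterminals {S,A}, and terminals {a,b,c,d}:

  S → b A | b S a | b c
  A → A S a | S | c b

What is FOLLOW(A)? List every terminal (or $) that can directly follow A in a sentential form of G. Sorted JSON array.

Compute FIRST by fixpoint:
pass 1:
  A via A→c b: +{c}
  S via S→b A: +{b}
  FIRST(S)={b}  FIRST(A)={c}
pass 2:
  A via A→S: +{b}
  FIRST(S)={b}  FIRST(A)={b,c}
pass 3: — fixpoint
  FIRST(S)={b}  FIRST(A)={b,c}

FOLLOW iteration:
initialize: $ ∈ FOLLOW(S)
[1]
  A→A S a: FOLLOW(A) ⊇ FIRST(S) = {b}; new: +{b}
  A→A S a: FOLLOW(S) ⊇ FIRST(a) = {a}; new: +{a}
  A→S: FOLLOW(S) ⊇ FOLLOW(A) ⊇ {b}; new: +{b}
  S→b A: FOLLOW(A) ⊇ FOLLOW(S) ⊇ {$,a,b}; new: +{$,a}
  S: {$,a,b}  A: {$,a,b}
[2] (stable)
  S: {$,a,b}  A: {$,a,b}

FOLLOW(A) = ["$", "a", "b"]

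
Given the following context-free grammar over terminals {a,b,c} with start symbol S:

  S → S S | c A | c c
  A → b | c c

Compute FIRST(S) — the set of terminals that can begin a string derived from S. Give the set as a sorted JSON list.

Compute FIRST by fixpoint:
pass 1:
  A via A→b: +{b}
  A via A→c c: +{c}
  S via S→c A: +{c}
  S: {c}  A: {b,c}
pass 2: done
  S: {c}  A: {b,c}

FIRST(S) = ["c"]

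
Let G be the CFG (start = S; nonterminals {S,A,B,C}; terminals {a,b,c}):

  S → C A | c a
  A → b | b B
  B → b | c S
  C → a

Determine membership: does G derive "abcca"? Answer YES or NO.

Convert to CNF:
  S -> C A | T1 T2
  A -> T0 B | b
  B -> T1 S | b
  C -> a
  T0 -> b
  T1 -> c
  T2 -> a

Fill CYK table bottom-up:
  [0..0]={C,T2}  "a"  orig:{C}
  [1..1]={A,B,T0}  "b"  orig:{A,B}
  [2..2]={T1}  "c"  orig:{}
  [3..3]={T1}  "c"  orig:{}
  [4..4]={C,T2}  "a"  orig:{C}
  [0..1]={S}  "ab"
  [1..2]=∅  "bc"
  [2..3]=∅  "cc"
  [3..4]={S}  "ca"
  [0..2]=∅  "abc"
  [1..3]=∅  "bcc"
  [2..4]={B}  "cca"
  [0..3]=∅  "abcc"
  [1..4]={A}  "bcca"
  [0..4]={S}  "abcca"

S ∈ T[0,4] ⇒ YES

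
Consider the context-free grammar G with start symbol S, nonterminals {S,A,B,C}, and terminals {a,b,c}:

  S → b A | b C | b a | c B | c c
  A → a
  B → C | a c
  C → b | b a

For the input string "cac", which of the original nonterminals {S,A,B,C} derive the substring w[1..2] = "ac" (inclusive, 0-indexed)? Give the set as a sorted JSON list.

Convert to CNF:
  S -> T1 B | T1 T1 | T2 A | T2 C | T2 T0
  A -> a
  B -> T0 T1 | T2 T0 | b
  C -> T2 T0 | b
  T0 -> a
  T1 -> c
  T2 -> b

Fill CYK table bottom-up (cells [i..j] with 1 ≤ i ≤ j ≤ 2 only):
  [1..1]={A,T0}  "a"  orig:{A}
  [2..2]={T1}  "c"  orig:{}
  [1..2]={B}  "ac"

Original NTs in T[1,2] deriving "ac": ["B"]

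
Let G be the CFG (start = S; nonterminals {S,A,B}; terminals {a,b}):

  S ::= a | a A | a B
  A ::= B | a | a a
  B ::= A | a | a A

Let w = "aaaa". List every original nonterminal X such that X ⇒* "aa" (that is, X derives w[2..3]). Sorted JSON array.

CNF form of G:
  S -> T0 A | T0 B | a
  A -> T0 A | T0 T0 | a
  B -> T0 A | T0 T0 | a
  T0 -> a

CYK table (by increasing span) (cells [i..j] with 2 ≤ i ≤ j ≤ 3 only):
  [2..2]={A,B,S,T0}  "a"  orig:{A,B,S}
  [3..3]={A,B,S,T0}  "a"  orig:{A,B,S}
  [2..3]={A,B,S}  "aa"

Original NTs in T[2,3] deriving "aa": ["A", "B", "S"]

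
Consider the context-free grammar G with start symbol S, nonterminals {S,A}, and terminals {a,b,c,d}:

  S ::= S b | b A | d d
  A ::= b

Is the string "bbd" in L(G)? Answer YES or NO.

CNF form of G:
  S -> S T0 | T0 A | T1 T1
  A -> b
  T0 -> b
  T1 -> d

CYK table (by increasing span):
  T[0,0] 'b' = {A,T0}  orig:{A}
  T[1,1] 'b' = {A,T0}  orig:{A}
  T[2,2] 'd' = {T1}  orig:{}
  T[0,1] 'bb' = {S}
  T[1,2] 'bd' = ∅
  T[0,2] 'bbd' = ∅

S ∉ T[0,2] ⇒ NO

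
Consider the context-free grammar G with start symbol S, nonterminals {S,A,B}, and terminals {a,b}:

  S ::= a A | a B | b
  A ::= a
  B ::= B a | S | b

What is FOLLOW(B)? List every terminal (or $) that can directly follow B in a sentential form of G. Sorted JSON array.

FIRST sets, iterate to fixpoint:
pass 1:
  A via A→a: +{a}
  B via B→b: +{b}
  S via S→a A: +{a}
  S via S→b: +{b}
  FIRST(S)={a,b}  FIRST(A)={a}  FIRST(B)={b}
pass 2:
  B via B→S: +{a}
  FIRST(S)={a,b}  FIRST(A)={a}  FIRST(B)={a,b}
pass 3: — fixpoint
  FIRST(S)={a,b}  FIRST(A)={a}  FIRST(B)={a,b}

FOLLOW sets:
initialize: $ ∈ FOLLOW(S)
round 1:
  B→B a: FOLLOW(B) ⊇ FIRST(a) = {a}; new: +{a}
  B→S: FOLLOW(S) ⊇ FOLLOW(B) ⊇ {a}; new: +{a}
  S→a A: FOLLOW(A) ⊇ FOLLOW(S) ⊇ {$,a}; new: +{$,a}
  S→a B: FOLLOW(B) ⊇ FOLLOW(S) ⊇ {$,a}; new: +{$}
  FOLLOW(S)={$,a}  FOLLOW(A)={$,a}  FOLLOW(B)={$,a}
round 2: — fixpoint
  FOLLOW(S)={$,a}  FOLLOW(A)={$,a}  FOLLOW(B)={$,a}

FOLLOW(B) = ["$", "a"]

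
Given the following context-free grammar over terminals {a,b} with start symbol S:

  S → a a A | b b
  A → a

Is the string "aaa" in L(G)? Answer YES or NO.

Convert to CNF:
  S -> T0 X2 | T1 T1
  A -> a
  T0 -> a
  T1 -> b
  X2 -> T0 A

CYK fill:
  [0..0]={A,T0}  "a"  orig:{A}
  [1..1]={A,T0}  "a"  orig:{A}
  [2..2]={A,T0}  "a"  orig:{A}
  [0..1]={X2}  "aa"  orig:{}
  [1..2]={X2}  "aa"  orig:{}
  [0..2]={S}  "aaa"

S ∈ T[0,2] ⇒ YES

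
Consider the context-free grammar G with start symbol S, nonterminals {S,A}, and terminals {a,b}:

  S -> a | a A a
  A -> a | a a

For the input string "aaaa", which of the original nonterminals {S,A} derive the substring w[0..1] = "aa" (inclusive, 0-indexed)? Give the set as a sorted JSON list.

Convert to CNF:
  S -> T0 X1 | a
  A -> T0 T0 | a
  T0 -> a
  X1 -> A T0

CYK fill (cells [i..j] with 0 ≤ i ≤ j ≤ 1 only):
  [0..0]={A,S,T0}  "a"  orig:{A,S}
  [1..1]={A,S,T0}  "a"  orig:{A,S}
  [0..1]={A,X1}  "aa"  orig:{A}

Original NTs in T[0,1] deriving "aa": ["A"]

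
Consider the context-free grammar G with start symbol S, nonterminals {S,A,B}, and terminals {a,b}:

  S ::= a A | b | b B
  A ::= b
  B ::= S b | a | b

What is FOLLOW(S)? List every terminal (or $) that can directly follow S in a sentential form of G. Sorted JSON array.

FIRST sets, iterate to fixpoint:
[1]
  A via A→b: +{b}
  B via B→a: +{a}
  B via B→b: +{b}
  S via S→a A: +{a}
  S via S→b: +{b}
  FIRST[S]={a,b}  FIRST[A]={b}  FIRST[B]={a,b}
[2] (stable)
  FIRST[S]={a,b}  FIRST[A]={b}  FIRST[B]={a,b}

FOLLOW iteration:
FOLLOW(S) := {$}
round 1:
  B→S b: FOLLOW(S) ⊇ FIRST(b) = {b}; new: +{b}
  S→a A: FOLLOW(A) ⊇ FOLLOW(S) ⊇ {$,b}; new: +{$,b}
  S→b B: FOLLOW(B) ⊇ FOLLOW(S) ⊇ {$,b}; new: +{$,b}
  FOLLOW[S]={$,b}  FOLLOW[A]={$,b}  FOLLOW[B]={$,b}
round 2: (stable)
  FOLLOW[S]={$,b}  FOLLOW[A]={$,b}  FOLLOW[B]={$,b}

FOLLOW(S) = ["$", "b"]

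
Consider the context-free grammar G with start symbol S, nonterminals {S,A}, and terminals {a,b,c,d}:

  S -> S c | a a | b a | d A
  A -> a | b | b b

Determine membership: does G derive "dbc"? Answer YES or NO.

CNF form of G:
  S -> S T1 | T0 T2 | T2 T2 | T3 A
  A -> T0 T0 | a | b
  T0 -> b
  T1 -> c
  T2 -> a
  T3 -> d

CYK fill:
  [0..0]={T3}  "d"  orig:{}
  [1..1]={A,T0}  "b"  orig:{A}
  [2..2]={T1}  "c"  orig:{}
  [0..1]={S}  "db"
  [1..2]=∅  "bc"
  [0..2]={S}  "dbc"

S ∈ T[0,2] ⇒ YES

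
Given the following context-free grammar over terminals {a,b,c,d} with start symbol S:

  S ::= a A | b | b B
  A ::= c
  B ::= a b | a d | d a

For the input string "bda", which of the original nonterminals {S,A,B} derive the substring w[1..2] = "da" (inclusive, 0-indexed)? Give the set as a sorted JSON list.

CNF form of G:
  S -> T0 A | T1 B | b
  A -> c
  B -> T0 T1 | T0 T2 | T2 T0
  T0 -> a
  T1 -> b
  T2 -> d

CYK fill (cells [i..j] with 1 ≤ i ≤ j ≤ 2 only):
  cell(1,1) d: {T2}  orig:{}
  cell(2,2) a: {T0}  orig:{}
  cell(1,2) da: {B}

Original NTs in T[1,2] deriving "da": ["B"]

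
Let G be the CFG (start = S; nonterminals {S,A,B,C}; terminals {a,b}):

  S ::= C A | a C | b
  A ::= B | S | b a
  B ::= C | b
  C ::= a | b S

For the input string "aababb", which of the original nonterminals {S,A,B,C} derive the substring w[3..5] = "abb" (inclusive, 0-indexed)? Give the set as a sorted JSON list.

CNF form of G:
  S -> C A | T0 C | b
  A -> C A | T0 C | T1 S | T1 T0 | a | b
  B -> T1 S | a | b
  C -> T1 S | a
  T0 -> a
  T1 -> b

CYK table (by increasing span) (cells [i..j] with 3 ≤ i ≤ j ≤ 5 only):
  T[3,3] 'a' = {A,B,C,T0}  orig:{A,B,C}
  T[4,4] 'b' = {A,B,S,T1}  orig:{A,B,S}
  T[5,5] 'b' = {A,B,S,T1}  orig:{A,B,S}
  T[3,4] 'ab' = {A,S}
  T[4,5] 'bb' = {A,B,C}
  T[3,5] 'abb' = {A,S}

Original NTs in T[3,5] deriving "abb": ["A", "S"]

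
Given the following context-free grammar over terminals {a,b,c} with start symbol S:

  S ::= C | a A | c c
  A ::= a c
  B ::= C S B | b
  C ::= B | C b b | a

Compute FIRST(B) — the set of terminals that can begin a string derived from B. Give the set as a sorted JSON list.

Compute FIRST by fixpoint:
round 1:
  A via A→a c: +{a}
  B via B→b: +{b}
  C via C→B: +{b}
  C via C→a: +{a}
  S via S→C: +{a,b}
  S via S→c c: +{c}
  FIRST(S)={a,b,c}  FIRST(A)={a}  FIRST(B)={b}  FIRST(C)={a,b}
round 2:
  B via B→C S B: +{a}
  FIRST(S)={a,b,c}  FIRST(A)={a}  FIRST(B)={a,b}  FIRST(C)={a,b}
round 3: (stable)
  FIRST(S)={a,b,c}  FIRST(A)={a}  FIRST(B)={a,b}  FIRST(C)={a,b}

FIRST(B) = ["a", "b"]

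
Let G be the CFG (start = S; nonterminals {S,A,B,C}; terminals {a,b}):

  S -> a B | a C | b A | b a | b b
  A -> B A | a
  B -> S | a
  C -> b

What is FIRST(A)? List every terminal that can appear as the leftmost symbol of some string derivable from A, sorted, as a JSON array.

Compute FIRST by fixpoint:
pass 1:
  A via A→a: +{a}
  B via B→a: +{a}
  C via C→b: +{b}
  S via S→a B: +{a}
  S via S→b A: +{b}
  FIRST[S]={a,b}  FIRST[A]={a}  FIRST[B]={a}  FIRST[C]={b}
pass 2:
  B via B→S: +{b}
  FIRST[S]={a,b}  FIRST[A]={a}  FIRST[B]={a,b}  FIRST[C]={b}
pass 3:
  A via A→B A: +{b}
  FIRST[S]={a,b}  FIRST[A]={a,b}  FIRST[B]={a,b}  FIRST[C]={b}
pass 4: done
  FIRST[S]={a,b}  FIRST[A]={a,b}  FIRST[B]={a,b}  FIRST[C]={b}

FIRST(A) = ["a", "b"]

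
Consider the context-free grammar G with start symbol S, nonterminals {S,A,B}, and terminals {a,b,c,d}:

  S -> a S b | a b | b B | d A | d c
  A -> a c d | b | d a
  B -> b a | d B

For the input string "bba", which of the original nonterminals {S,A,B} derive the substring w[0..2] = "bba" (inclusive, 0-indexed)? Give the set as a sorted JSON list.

Convert to CNF:
  S -> T0 T3 | T0 X5 | T2 A | T2 T1 | T3 B
  A -> T0 X4 | T2 T0 | b
  B -> T2 B | T3 T0
  T0 -> a
  T1 -> c
  T2 -> d
  T3 -> b
  X4 -> T1 T2
  X5 -> S T3

Fill CYK table bottom-up (cells [i..j] with 0 ≤ i ≤ j ≤ 2 only):
  [0..0]={A,T3}  "b"  orig:{A}
  [1..1]={A,T3}  "b"  orig:{A}
  [2..2]={T0}  "a"  orig:{}
  [0..1]=∅  "bb"
  [1..2]={B}  "ba"
  [0..2]={S}  "bba"

Original NTs in T[0,2] deriving "bba": ["S"]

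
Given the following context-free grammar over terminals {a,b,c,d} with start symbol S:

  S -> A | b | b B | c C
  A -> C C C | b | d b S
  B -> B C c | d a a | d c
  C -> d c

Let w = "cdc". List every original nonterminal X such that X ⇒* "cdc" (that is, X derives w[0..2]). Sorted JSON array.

Convert to CNF:
  S -> C X8 | T0 X9 | T1 B | T2 C | b
  A -> C X4 | T0 X5 | b
  B -> B X6 | T0 T2 | T0 X7
  C -> T0 T2
  T0 -> d
  T1 -> b
  T2 -> c
  T3 -> a
  X4 -> C C
  X5 -> T1 S
  X6 -> C T2
  X7 -> T3 T3
  X8 -> C C
  X9 -> T1 S

CYK table (by increasing span) (cells [i..j] with 0 ≤ i ≤ j ≤ 2 only):
  T[0,0] 'c' = {T2}  orig:{}
  T[1,1] 'd' = {T0}  orig:{}
  T[2,2] 'c' = {T2}  orig:{}
  T[0,1] 'cd' = ∅
  T[1,2] 'dc' = {B,C}
  T[0,2] 'cdc' = {S}

Original NTs in T[0,2] deriving "cdc": ["S"]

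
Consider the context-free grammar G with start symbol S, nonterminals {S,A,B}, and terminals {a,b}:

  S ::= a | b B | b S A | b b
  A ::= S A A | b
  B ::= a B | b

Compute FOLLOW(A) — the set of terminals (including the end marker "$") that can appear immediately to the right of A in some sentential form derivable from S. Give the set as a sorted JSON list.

FIRST iteration:
pass 1:
  A via A→b: +{b}
  B via B→a B: +{a}
  B via B→b: +{b}
  S via S→a: +{a}
  S via S→b B: +{b}
  FIRST[S]={a,b}  FIRST[A]={b}  FIRST[B]={a,b}
pass 2:
  A via A→S A A: +{a}
  FIRST[S]={a,b}  FIRST[A]={a,b}  FIRST[B]={a,b}
pass 3: (stable)
  FIRST[S]={a,b}  FIRST[A]={a,b}  FIRST[B]={a,b}

Compute FOLLOW by fixpoint:
seed FOLLOW(S) with $
[1]
  A→S A A: FOLLOW(S) ⊇ FIRST(A) = {a,b}; new: +{a,b}
  A→S A A: FOLLOW(A) ⊇ FIRST(A) = {a,b}; new: +{a,b}
  S→b B: FOLLOW(B) ⊇ FOLLOW(S) ⊇ {$,a,b}; new: +{$,a,b}
  S→b S A: FOLLOW(A) ⊇ FOLLOW(S) ⊇ {$,a,b}; new: +{$}
  FOLLOW[S]={$,a,b}  FOLLOW[A]={$,a,b}  FOLLOW[B]={$,a,b}
[2] (no change)
  FOLLOW[S]={$,a,b}  FOLLOW[A]={$,a,b}  FOLLOW[B]={$,a,b}

FOLLOW(A) = ["$", "a", "b"]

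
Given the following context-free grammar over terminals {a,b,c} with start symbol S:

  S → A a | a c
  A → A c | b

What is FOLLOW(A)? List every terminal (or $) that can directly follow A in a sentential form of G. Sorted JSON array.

Compute FIRST by fixpoint:
round 1:
  A via A→b: +{b}
  S via S→A a: +{b}
  S via S→a c: +{a}
  FIRST(S)={a,b}  FIRST(A)={b}
round 2: (no change)
  FIRST(S)={a,b}  FIRST(A)={b}

FOLLOW iteration:
initialize: $ ∈ FOLLOW(S)
round 1:
  A→A c: FOLLOW(A) ⊇ FIRST(c) = {c}; new: +{c}
  S→A a: FOLLOW(A) ⊇ FIRST(a) = {a}; new: +{a}
  FOLLOW(S)={$}  FOLLOW(A)={a,c}
round 2: done
  FOLLOW(S)={$}  FOLLOW(A)={a,c}

FOLLOW(A) = ["a", "c"]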